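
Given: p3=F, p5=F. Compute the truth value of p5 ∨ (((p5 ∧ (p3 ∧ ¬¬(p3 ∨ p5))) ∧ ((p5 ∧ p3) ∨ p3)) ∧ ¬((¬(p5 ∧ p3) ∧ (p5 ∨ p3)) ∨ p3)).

F

p3 ∨ p5 = F ∨ F = F
¬(p3 ∨ p5) = ¬F = T
¬¬(p3 ∨ p5) = ¬T = F
p3 ∧ ¬¬(p3 ∨ p5) = F ∧ F = F
p5 ∧ (p3 ∧ ¬¬(p3 ∨ p5)) = F ∧ F = F
p5 ∧ p3 = F ∧ F = F
(p5 ∧ p3) ∨ p3 = F ∨ F = F
(p5 ∧ (p3 ∧ ¬¬(p3 ∨ p5))) ∧ ((p5 ∧ p3) ∨ p3) = F ∧ F = F
p5 ∧ p3 = F ∧ F = F
¬(p5 ∧ p3) = ¬F = T
p5 ∨ p3 = F ∨ F = F
¬(p5 ∧ p3) ∧ (p5 ∨ p3) = T ∧ F = F
(¬(p5 ∧ p3) ∧ (p5 ∨ p3)) ∨ p3 = F ∨ F = F
¬((¬(p5 ∧ p3) ∧ (p5 ∨ p3)) ∨ p3) = ¬F = T
((p5 ∧ (p3 ∧ ¬¬(p3 ∨ p5))) ∧ ((p5 ∧ p3) ∨ p3)) ∧ ¬((¬(p5 ∧ p3) ∧ (p5 ∨ p3)) ∨ p3) = F ∧ T = F
p5 ∨ (((p5 ∧ (p3 ∧ ¬¬(p3 ∨ p5))) ∧ ((p5 ∧ p3) ∨ p3)) ∧ ¬((¬(p5 ∧ p3) ∧ (p5 ∨ p3)) ∨ p3)) = F ∨ F = F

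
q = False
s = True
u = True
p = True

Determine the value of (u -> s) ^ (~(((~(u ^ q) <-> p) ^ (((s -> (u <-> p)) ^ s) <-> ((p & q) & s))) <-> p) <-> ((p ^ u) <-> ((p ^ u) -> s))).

False

u -> s = True -> True = True
u ^ q = True ^ False = True
~(u ^ q) = ~True = False
~(u ^ q) <-> p = False <-> True = False
u <-> p = True <-> True = True
s -> (u <-> p) = True -> True = True
(s -> (u <-> p)) ^ s = True ^ True = False
p & q = True & False = False
(p & q) & s = False & True = False
((s -> (u <-> p)) ^ s) <-> ((p & q) & s) = False <-> False = True
(~(u ^ q) <-> p) ^ (((s -> (u <-> p)) ^ s) <-> ((p & q) & s)) = False ^ True = True
((~(u ^ q) <-> p) ^ (((s -> (u <-> p)) ^ s) <-> ((p & q) & s))) <-> p = True <-> True = True
~(((~(u ^ q) <-> p) ^ (((s -> (u <-> p)) ^ s) <-> ((p & q) & s))) <-> p) = ~True = False
p ^ u = True ^ True = False
p ^ u = True ^ True = False
(p ^ u) -> s = False -> True = True
(p ^ u) <-> ((p ^ u) -> s) = False <-> True = False
~(((~(u ^ q) <-> p) ^ (((s -> (u <-> p)) ^ s) <-> ((p & q) & s))) <-> p) <-> ((p ^ u) <-> ((p ^ u) -> s)) = False <-> False = True
(u -> s) ^ (~(((~(u ^ q) <-> p) ^ (((s -> (u <-> p)) ^ s) <-> ((p & q) & s))) <-> p) <-> ((p ^ u) <-> ((p ^ u) -> s))) = True ^ True = False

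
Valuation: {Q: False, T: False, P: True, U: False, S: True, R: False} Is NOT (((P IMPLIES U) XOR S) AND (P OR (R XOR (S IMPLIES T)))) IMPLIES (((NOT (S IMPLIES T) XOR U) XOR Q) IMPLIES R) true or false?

P IMPLIES U = True IMPLIES False = False
(P IMPLIES U) XOR S = False XOR True = True
S IMPLIES T = True IMPLIES False = False
R XOR (S IMPLIES T) = False XOR False = False
P OR (R XOR (S IMPLIES T)) = True OR False = True
((P IMPLIES U) XOR S) AND (P OR (R XOR (S IMPLIES T))) = True AND True = True
NOT (((P IMPLIES U) XOR S) AND (P OR (R XOR (S IMPLIES T)))) = NOT True = False
S IMPLIES T = True IMPLIES False = False
NOT (S IMPLIES T) = NOT False = True
NOT (S IMPLIES T) XOR U = True XOR False = True
(NOT (S IMPLIES T) XOR U) XOR Q = True XOR False = True
((NOT (S IMPLIES T) XOR U) XOR Q) IMPLIES R = True IMPLIES False = False
NOT (((P IMPLIES U) XOR S) AND (P OR (R XOR (S IMPLIES T)))) IMPLIES (((NOT (S IMPLIES T) XOR U) XOR Q) IMPLIES R) = False IMPLIES False = True

True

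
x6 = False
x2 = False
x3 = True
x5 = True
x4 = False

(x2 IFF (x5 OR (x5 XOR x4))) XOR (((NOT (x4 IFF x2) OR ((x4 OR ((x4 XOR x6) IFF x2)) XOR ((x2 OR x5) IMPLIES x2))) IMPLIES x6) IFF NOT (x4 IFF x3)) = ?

False

x5 XOR x4 = True XOR False = True
x5 OR (x5 XOR x4) = True OR True = True
x2 IFF (x5 OR (x5 XOR x4)) = False IFF True = False
x4 IFF x2 = False IFF False = True
NOT (x4 IFF x2) = NOT True = False
x4 XOR x6 = False XOR False = False
(x4 XOR x6) IFF x2 = False IFF False = True
x4 OR ((x4 XOR x6) IFF x2) = False OR True = True
x2 OR x5 = False OR True = True
(x2 OR x5) IMPLIES x2 = True IMPLIES False = False
(x4 OR ((x4 XOR x6) IFF x2)) XOR ((x2 OR x5) IMPLIES x2) = True XOR False = True
NOT (x4 IFF x2) OR ((x4 OR ((x4 XOR x6) IFF x2)) XOR ((x2 OR x5) IMPLIES x2)) = False OR True = True
(NOT (x4 IFF x2) OR ((x4 OR ((x4 XOR x6) IFF x2)) XOR ((x2 OR x5) IMPLIES x2))) IMPLIES x6 = True IMPLIES False = False
x4 IFF x3 = False IFF True = False
NOT (x4 IFF x3) = NOT False = True
((NOT (x4 IFF x2) OR ((x4 OR ((x4 XOR x6) IFF x2)) XOR ((x2 OR x5) IMPLIES x2))) IMPLIES x6) IFF NOT (x4 IFF x3) = False IFF True = False
(x2 IFF (x5 OR (x5 XOR x4))) XOR (((NOT (x4 IFF x2) OR ((x4 OR ((x4 XOR x6) IFF x2)) XOR ((x2 OR x5) IMPLIES x2))) IMPLIES x6) IFF NOT (x4 IFF x3)) = False XOR False = False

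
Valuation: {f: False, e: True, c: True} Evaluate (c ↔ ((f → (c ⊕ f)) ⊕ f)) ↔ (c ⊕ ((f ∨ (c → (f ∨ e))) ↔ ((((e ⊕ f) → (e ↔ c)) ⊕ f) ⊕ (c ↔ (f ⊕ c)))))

c ⊕ f = True ⊕ False = True
f → (c ⊕ f) = False → True = True
(f → (c ⊕ f)) ⊕ f = True ⊕ False = True
c ↔ ((f → (c ⊕ f)) ⊕ f) = True ↔ True = True
f ∨ e = False ∨ True = True
c → (f ∨ e) = True → True = True
f ∨ (c → (f ∨ e)) = False ∨ True = True
e ⊕ f = True ⊕ False = True
e ↔ c = True ↔ True = True
(e ⊕ f) → (e ↔ c) = True → True = True
((e ⊕ f) → (e ↔ c)) ⊕ f = True ⊕ False = True
f ⊕ c = False ⊕ True = True
c ↔ (f ⊕ c) = True ↔ True = True
(((e ⊕ f) → (e ↔ c)) ⊕ f) ⊕ (c ↔ (f ⊕ c)) = True ⊕ True = False
(f ∨ (c → (f ∨ e))) ↔ ((((e ⊕ f) → (e ↔ c)) ⊕ f) ⊕ (c ↔ (f ⊕ c))) = True ↔ False = False
c ⊕ ((f ∨ (c → (f ∨ e))) ↔ ((((e ⊕ f) → (e ↔ c)) ⊕ f) ⊕ (c ↔ (f ⊕ c)))) = True ⊕ False = True
(c ↔ ((f → (c ⊕ f)) ⊕ f)) ↔ (c ⊕ ((f ∨ (c → (f ∨ e))) ↔ ((((e ⊕ f) → (e ↔ c)) ⊕ f) ⊕ (c ↔ (f ⊕ c))))) = True ↔ True = True

True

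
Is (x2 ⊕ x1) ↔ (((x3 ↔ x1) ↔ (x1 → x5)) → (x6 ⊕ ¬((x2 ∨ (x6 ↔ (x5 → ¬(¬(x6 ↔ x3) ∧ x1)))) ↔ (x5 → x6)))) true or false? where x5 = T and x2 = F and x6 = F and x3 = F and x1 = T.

T

x2 ⊕ x1 = F ⊕ T = T
x3 ↔ x1 = F ↔ T = F
x1 → x5 = T → T = T
(x3 ↔ x1) ↔ (x1 → x5) = F ↔ T = F
x6 ↔ x3 = F ↔ F = T
¬(x6 ↔ x3) = ¬T = F
¬(x6 ↔ x3) ∧ x1 = F ∧ T = F
¬(¬(x6 ↔ x3) ∧ x1) = ¬F = T
x5 → ¬(¬(x6 ↔ x3) ∧ x1) = T → T = T
x6 ↔ (x5 → ¬(¬(x6 ↔ x3) ∧ x1)) = F ↔ T = F
x2 ∨ (x6 ↔ (x5 → ¬(¬(x6 ↔ x3) ∧ x1))) = F ∨ F = F
x5 → x6 = T → F = F
(x2 ∨ (x6 ↔ (x5 → ¬(¬(x6 ↔ x3) ∧ x1)))) ↔ (x5 → x6) = F ↔ F = T
¬((x2 ∨ (x6 ↔ (x5 → ¬(¬(x6 ↔ x3) ∧ x1)))) ↔ (x5 → x6)) = ¬T = F
x6 ⊕ ¬((x2 ∨ (x6 ↔ (x5 → ¬(¬(x6 ↔ x3) ∧ x1)))) ↔ (x5 → x6)) = F ⊕ F = F
((x3 ↔ x1) ↔ (x1 → x5)) → (x6 ⊕ ¬((x2 ∨ (x6 ↔ (x5 → ¬(¬(x6 ↔ x3) ∧ x1)))) ↔ (x5 → x6))) = F → F = T
(x2 ⊕ x1) ↔ (((x3 ↔ x1) ↔ (x1 → x5)) → (x6 ⊕ ¬((x2 ∨ (x6 ↔ (x5 → ¬(¬(x6 ↔ x3) ∧ x1)))) ↔ (x5 → x6)))) = T ↔ T = T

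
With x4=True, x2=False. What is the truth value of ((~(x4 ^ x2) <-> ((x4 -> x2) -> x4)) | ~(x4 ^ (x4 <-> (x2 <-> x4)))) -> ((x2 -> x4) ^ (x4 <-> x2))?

Substituting x4=True, x2=False:
x4 ^ x2 = True ^ False = True
~(x4 ^ x2) = ~True = False
x4 -> x2 = True -> False = False
(x4 -> x2) -> x4 = False -> True = True
~(x4 ^ x2) <-> ((x4 -> x2) -> x4) = False <-> True = False
x2 <-> x4 = False <-> True = False
x4 <-> (x2 <-> x4) = True <-> False = False
x4 ^ (x4 <-> (x2 <-> x4)) = True ^ False = True
~(x4 ^ (x4 <-> (x2 <-> x4))) = ~True = False
(~(x4 ^ x2) <-> ((x4 -> x2) -> x4)) | ~(x4 ^ (x4 <-> (x2 <-> x4))) = False | False = False
x2 -> x4 = False -> True = True
x4 <-> x2 = True <-> False = False
(x2 -> x4) ^ (x4 <-> x2) = True ^ False = True
((~(x4 ^ x2) <-> ((x4 -> x2) -> x4)) | ~(x4 ^ (x4 <-> (x2 <-> x4)))) -> ((x2 -> x4) ^ (x4 <-> x2)) = False -> True = True

True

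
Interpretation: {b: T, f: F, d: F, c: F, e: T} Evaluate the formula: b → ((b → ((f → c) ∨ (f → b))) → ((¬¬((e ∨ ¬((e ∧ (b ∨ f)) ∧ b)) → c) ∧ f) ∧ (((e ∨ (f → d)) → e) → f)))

F

Substituting b=T, f=F, d=F, c=F, e=T:
f → c = F → F = T
f → b = F → T = T
(f → c) ∨ (f → b) = T ∨ T = T
b → ((f → c) ∨ (f → b)) = T → T = T
b ∨ f = T ∨ F = T
e ∧ (b ∨ f) = T ∧ T = T
(e ∧ (b ∨ f)) ∧ b = T ∧ T = T
¬((e ∧ (b ∨ f)) ∧ b) = ¬T = F
e ∨ ¬((e ∧ (b ∨ f)) ∧ b) = T ∨ F = T
(e ∨ ¬((e ∧ (b ∨ f)) ∧ b)) → c = T → F = F
¬((e ∨ ¬((e ∧ (b ∨ f)) ∧ b)) → c) = ¬F = T
¬¬((e ∨ ¬((e ∧ (b ∨ f)) ∧ b)) → c) = ¬T = F
¬¬((e ∨ ¬((e ∧ (b ∨ f)) ∧ b)) → c) ∧ f = F ∧ F = F
f → d = F → F = T
e ∨ (f → d) = T ∨ T = T
(e ∨ (f → d)) → e = T → T = T
((e ∨ (f → d)) → e) → f = T → F = F
(¬¬((e ∨ ¬((e ∧ (b ∨ f)) ∧ b)) → c) ∧ f) ∧ (((e ∨ (f → d)) → e) → f) = F ∧ F = F
(b → ((f → c) ∨ (f → b))) → ((¬¬((e ∨ ¬((e ∧ (b ∨ f)) ∧ b)) → c) ∧ f) ∧ (((e ∨ (f → d)) → e) → f)) = T → F = F
b → ((b → ((f → c) ∨ (f → b))) → ((¬¬((e ∨ ¬((e ∧ (b ∨ f)) ∧ b)) → c) ∧ f) ∧ (((e ∨ (f → d)) → e) → f))) = T → F = F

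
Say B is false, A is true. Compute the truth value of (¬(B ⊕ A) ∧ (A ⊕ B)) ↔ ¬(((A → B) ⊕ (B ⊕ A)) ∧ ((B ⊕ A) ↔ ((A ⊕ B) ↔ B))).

F

B ⊕ A = F ⊕ T = T
¬(B ⊕ A) = ¬T = F
A ⊕ B = T ⊕ F = T
¬(B ⊕ A) ∧ (A ⊕ B) = F ∧ T = F
A → B = T → F = F
B ⊕ A = F ⊕ T = T
(A → B) ⊕ (B ⊕ A) = F ⊕ T = T
B ⊕ A = F ⊕ T = T
A ⊕ B = T ⊕ F = T
(A ⊕ B) ↔ B = T ↔ F = F
(B ⊕ A) ↔ ((A ⊕ B) ↔ B) = T ↔ F = F
((A → B) ⊕ (B ⊕ A)) ∧ ((B ⊕ A) ↔ ((A ⊕ B) ↔ B)) = T ∧ F = F
¬(((A → B) ⊕ (B ⊕ A)) ∧ ((B ⊕ A) ↔ ((A ⊕ B) ↔ B))) = ¬F = T
(¬(B ⊕ A) ∧ (A ⊕ B)) ↔ ¬(((A → B) ⊕ (B ⊕ A)) ∧ ((B ⊕ A) ↔ ((A ⊕ B) ↔ B))) = F ↔ T = F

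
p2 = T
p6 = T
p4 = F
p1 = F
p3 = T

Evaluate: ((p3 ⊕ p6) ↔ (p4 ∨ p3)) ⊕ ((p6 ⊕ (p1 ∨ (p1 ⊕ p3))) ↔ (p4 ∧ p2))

T

p3 ⊕ p6 = T ⊕ T = F
p4 ∨ p3 = F ∨ T = T
(p3 ⊕ p6) ↔ (p4 ∨ p3) = F ↔ T = F
p1 ⊕ p3 = F ⊕ T = T
p1 ∨ (p1 ⊕ p3) = F ∨ T = T
p6 ⊕ (p1 ∨ (p1 ⊕ p3)) = T ⊕ T = F
p4 ∧ p2 = F ∧ T = F
(p6 ⊕ (p1 ∨ (p1 ⊕ p3))) ↔ (p4 ∧ p2) = F ↔ F = T
((p3 ⊕ p6) ↔ (p4 ∨ p3)) ⊕ ((p6 ⊕ (p1 ∨ (p1 ⊕ p3))) ↔ (p4 ∧ p2)) = F ⊕ T = T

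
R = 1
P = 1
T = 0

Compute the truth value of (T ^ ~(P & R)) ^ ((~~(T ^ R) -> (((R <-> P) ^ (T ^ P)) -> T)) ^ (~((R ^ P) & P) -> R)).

0

Substituting R=1, P=1, T=0:
P & R = 1 & 1 = 1
~(P & R) = ~1 = 0
T ^ ~(P & R) = 0 ^ 0 = 0
T ^ R = 0 ^ 1 = 1
~(T ^ R) = ~1 = 0
~~(T ^ R) = ~0 = 1
R <-> P = 1 <-> 1 = 1
T ^ P = 0 ^ 1 = 1
(R <-> P) ^ (T ^ P) = 1 ^ 1 = 0
((R <-> P) ^ (T ^ P)) -> T = 0 -> 0 = 1
~~(T ^ R) -> (((R <-> P) ^ (T ^ P)) -> T) = 1 -> 1 = 1
R ^ P = 1 ^ 1 = 0
(R ^ P) & P = 0 & 1 = 0
~((R ^ P) & P) = ~0 = 1
~((R ^ P) & P) -> R = 1 -> 1 = 1
(~~(T ^ R) -> (((R <-> P) ^ (T ^ P)) -> T)) ^ (~((R ^ P) & P) -> R) = 1 ^ 1 = 0
(T ^ ~(P & R)) ^ ((~~(T ^ R) -> (((R <-> P) ^ (T ^ P)) -> T)) ^ (~((R ^ P) & P) -> R)) = 0 ^ 0 = 0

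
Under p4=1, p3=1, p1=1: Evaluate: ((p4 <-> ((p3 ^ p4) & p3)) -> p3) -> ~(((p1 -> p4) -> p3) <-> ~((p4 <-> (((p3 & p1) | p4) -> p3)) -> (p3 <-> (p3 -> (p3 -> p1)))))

p3 ^ p4 = 1 ^ 1 = 0
(p3 ^ p4) & p3 = 0 & 1 = 0
p4 <-> ((p3 ^ p4) & p3) = 1 <-> 0 = 0
(p4 <-> ((p3 ^ p4) & p3)) -> p3 = 0 -> 1 = 1
p1 -> p4 = 1 -> 1 = 1
(p1 -> p4) -> p3 = 1 -> 1 = 1
p3 & p1 = 1 & 1 = 1
(p3 & p1) | p4 = 1 | 1 = 1
((p3 & p1) | p4) -> p3 = 1 -> 1 = 1
p4 <-> (((p3 & p1) | p4) -> p3) = 1 <-> 1 = 1
p3 -> p1 = 1 -> 1 = 1
p3 -> (p3 -> p1) = 1 -> 1 = 1
p3 <-> (p3 -> (p3 -> p1)) = 1 <-> 1 = 1
(p4 <-> (((p3 & p1) | p4) -> p3)) -> (p3 <-> (p3 -> (p3 -> p1))) = 1 -> 1 = 1
~((p4 <-> (((p3 & p1) | p4) -> p3)) -> (p3 <-> (p3 -> (p3 -> p1)))) = ~1 = 0
((p1 -> p4) -> p3) <-> ~((p4 <-> (((p3 & p1) | p4) -> p3)) -> (p3 <-> (p3 -> (p3 -> p1)))) = 1 <-> 0 = 0
~(((p1 -> p4) -> p3) <-> ~((p4 <-> (((p3 & p1) | p4) -> p3)) -> (p3 <-> (p3 -> (p3 -> p1))))) = ~0 = 1
((p4 <-> ((p3 ^ p4) & p3)) -> p3) -> ~(((p1 -> p4) -> p3) <-> ~((p4 <-> (((p3 & p1) | p4) -> p3)) -> (p3 <-> (p3 -> (p3 -> p1))))) = 1 -> 1 = 1

1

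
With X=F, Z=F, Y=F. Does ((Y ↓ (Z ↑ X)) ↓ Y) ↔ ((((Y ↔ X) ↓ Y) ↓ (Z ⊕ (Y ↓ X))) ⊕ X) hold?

Z ↑ X = F ↑ F = T
Y ↓ (Z ↑ X) = F ↓ T = F
(Y ↓ (Z ↑ X)) ↓ Y = F ↓ F = T
Y ↔ X = F ↔ F = T
(Y ↔ X) ↓ Y = T ↓ F = F
Y ↓ X = F ↓ F = T
Z ⊕ (Y ↓ X) = F ⊕ T = T
((Y ↔ X) ↓ Y) ↓ (Z ⊕ (Y ↓ X)) = F ↓ T = F
(((Y ↔ X) ↓ Y) ↓ (Z ⊕ (Y ↓ X))) ⊕ X = F ⊕ F = F
((Y ↓ (Z ↑ X)) ↓ Y) ↔ ((((Y ↔ X) ↓ Y) ↓ (Z ⊕ (Y ↓ X))) ⊕ X) = T ↔ F = F

F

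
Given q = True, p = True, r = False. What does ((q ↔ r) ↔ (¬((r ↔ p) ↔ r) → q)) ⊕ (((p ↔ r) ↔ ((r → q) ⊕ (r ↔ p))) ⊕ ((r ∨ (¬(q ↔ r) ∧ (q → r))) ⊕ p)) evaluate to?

Substituting q=True, p=True, r=False:
q ↔ r = True ↔ False = False
r ↔ p = False ↔ True = False
(r ↔ p) ↔ r = False ↔ False = True
¬((r ↔ p) ↔ r) = ¬True = False
¬((r ↔ p) ↔ r) → q = False → True = True
(q ↔ r) ↔ (¬((r ↔ p) ↔ r) → q) = False ↔ True = False
p ↔ r = True ↔ False = False
r → q = False → True = True
r ↔ p = False ↔ True = False
(r → q) ⊕ (r ↔ p) = True ⊕ False = True
(p ↔ r) ↔ ((r → q) ⊕ (r ↔ p)) = False ↔ True = False
q ↔ r = True ↔ False = False
¬(q ↔ r) = ¬False = True
q → r = True → False = False
¬(q ↔ r) ∧ (q → r) = True ∧ False = False
r ∨ (¬(q ↔ r) ∧ (q → r)) = False ∨ False = False
(r ∨ (¬(q ↔ r) ∧ (q → r))) ⊕ p = False ⊕ True = True
((p ↔ r) ↔ ((r → q) ⊕ (r ↔ p))) ⊕ ((r ∨ (¬(q ↔ r) ∧ (q → r))) ⊕ p) = False ⊕ True = True
((q ↔ r) ↔ (¬((r ↔ p) ↔ r) → q)) ⊕ (((p ↔ r) ↔ ((r → q) ⊕ (r ↔ p))) ⊕ ((r ∨ (¬(q ↔ r) ∧ (q → r))) ⊕ p)) = False ⊕ True = True

True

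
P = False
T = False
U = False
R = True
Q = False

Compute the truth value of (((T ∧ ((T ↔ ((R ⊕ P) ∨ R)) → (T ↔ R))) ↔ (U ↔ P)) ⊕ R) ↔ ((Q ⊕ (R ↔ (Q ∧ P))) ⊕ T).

Substituting P=False, T=False, U=False, R=True, Q=False:
R ⊕ P = True ⊕ False = True
(R ⊕ P) ∨ R = True ∨ True = True
T ↔ ((R ⊕ P) ∨ R) = False ↔ True = False
T ↔ R = False ↔ True = False
(T ↔ ((R ⊕ P) ∨ R)) → (T ↔ R) = False → False = True
T ∧ ((T ↔ ((R ⊕ P) ∨ R)) → (T ↔ R)) = False ∧ True = False
U ↔ P = False ↔ False = True
(T ∧ ((T ↔ ((R ⊕ P) ∨ R)) → (T ↔ R))) ↔ (U ↔ P) = False ↔ True = False
((T ∧ ((T ↔ ((R ⊕ P) ∨ R)) → (T ↔ R))) ↔ (U ↔ P)) ⊕ R = False ⊕ True = True
Q ∧ P = False ∧ False = False
R ↔ (Q ∧ P) = True ↔ False = False
Q ⊕ (R ↔ (Q ∧ P)) = False ⊕ False = False
(Q ⊕ (R ↔ (Q ∧ P))) ⊕ T = False ⊕ False = False
(((T ∧ ((T ↔ ((R ⊕ P) ∨ R)) → (T ↔ R))) ↔ (U ↔ P)) ⊕ R) ↔ ((Q ⊕ (R ↔ (Q ∧ P))) ⊕ T) = True ↔ False = False

False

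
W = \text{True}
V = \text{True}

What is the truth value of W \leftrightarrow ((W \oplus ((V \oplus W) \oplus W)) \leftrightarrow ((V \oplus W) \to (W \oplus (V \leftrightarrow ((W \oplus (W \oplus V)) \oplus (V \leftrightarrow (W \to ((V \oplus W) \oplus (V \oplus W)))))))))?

\text{False}

V \oplus W = \text{True} \oplus \text{True} = \text{False}
(V \oplus W) \oplus W = \text{False} \oplus \text{True} = \text{True}
W \oplus ((V \oplus W) \oplus W) = \text{True} \oplus \text{True} = \text{False}
V \oplus W = \text{True} \oplus \text{True} = \text{False}
W \oplus V = \text{True} \oplus \text{True} = \text{False}
W \oplus (W \oplus V) = \text{True} \oplus \text{False} = \text{True}
V \oplus W = \text{True} \oplus \text{True} = \text{False}
V \oplus W = \text{True} \oplus \text{True} = \text{False}
(V \oplus W) \oplus (V \oplus W) = \text{False} \oplus \text{False} = \text{False}
W \to ((V \oplus W) \oplus (V \oplus W)) = \text{True} \to \text{False} = \text{False}
V \leftrightarrow (W \to ((V \oplus W) \oplus (V \oplus W))) = \text{True} \leftrightarrow \text{False} = \text{False}
(W \oplus (W \oplus V)) \oplus (V \leftrightarrow (W \to ((V \oplus W) \oplus (V \oplus W)))) = \text{True} \oplus \text{False} = \text{True}
V \leftrightarrow ((W \oplus (W \oplus V)) \oplus (V \leftrightarrow (W \to ((V \oplus W) \oplus (V \oplus W))))) = \text{True} \leftrightarrow \text{True} = \text{True}
W \oplus (V \leftrightarrow ((W \oplus (W \oplus V)) \oplus (V \leftrightarrow (W \to ((V \oplus W) \oplus (V \oplus W)))))) = \text{True} \oplus \text{True} = \text{False}
(V \oplus W) \to (W \oplus (V \leftrightarrow ((W \oplus (W \oplus V)) \oplus (V \leftrightarrow (W \to ((V \oplus W) \oplus (V \oplus W))))))) = \text{False} \to \text{False} = \text{True}
(W \oplus ((V \oplus W) \oplus W)) \leftrightarrow ((V \oplus W) \to (W \oplus (V \leftrightarrow ((W \oplus (W \oplus V)) \oplus (V \leftrightarrow (W \to ((V \oplus W) \oplus (V \oplus W)))))))) = \text{False} \leftrightarrow \text{True} = \text{False}
W \leftrightarrow ((W \oplus ((V \oplus W) \oplus W)) \leftrightarrow ((V \oplus W) \to (W \oplus (V \leftrightarrow ((W \oplus (W \oplus V)) \oplus (V \leftrightarrow (W \to ((V \oplus W) \oplus (V \oplus W))))))))) = \text{True} \leftrightarrow \text{False} = \text{False}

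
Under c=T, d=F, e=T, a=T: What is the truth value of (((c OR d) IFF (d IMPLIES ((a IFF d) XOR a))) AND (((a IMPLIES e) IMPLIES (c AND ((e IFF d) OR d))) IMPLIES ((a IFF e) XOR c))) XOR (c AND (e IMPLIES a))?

c OR d = T OR F = T
a IFF d = T IFF F = F
(a IFF d) XOR a = F XOR T = T
d IMPLIES ((a IFF d) XOR a) = F IMPLIES T = T
(c OR d) IFF (d IMPLIES ((a IFF d) XOR a)) = T IFF T = T
a IMPLIES e = T IMPLIES T = T
e IFF d = T IFF F = F
(e IFF d) OR d = F OR F = F
c AND ((e IFF d) OR d) = T AND F = F
(a IMPLIES e) IMPLIES (c AND ((e IFF d) OR d)) = T IMPLIES F = F
a IFF e = T IFF T = T
(a IFF e) XOR c = T XOR T = F
((a IMPLIES e) IMPLIES (c AND ((e IFF d) OR d))) IMPLIES ((a IFF e) XOR c) = F IMPLIES F = T
((c OR d) IFF (d IMPLIES ((a IFF d) XOR a))) AND (((a IMPLIES e) IMPLIES (c AND ((e IFF d) OR d))) IMPLIES ((a IFF e) XOR c)) = T AND T = T
e IMPLIES a = T IMPLIES T = T
c AND (e IMPLIES a) = T AND T = T
(((c OR d) IFF (d IMPLIES ((a IFF d) XOR a))) AND (((a IMPLIES e) IMPLIES (c AND ((e IFF d) OR d))) IMPLIES ((a IFF e) XOR c))) XOR (c AND (e IMPLIES a)) = T XOR T = F

F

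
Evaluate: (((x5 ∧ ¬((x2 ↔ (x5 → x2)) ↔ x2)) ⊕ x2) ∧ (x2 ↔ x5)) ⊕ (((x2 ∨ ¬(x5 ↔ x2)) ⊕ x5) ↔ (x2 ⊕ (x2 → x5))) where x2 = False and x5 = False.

x5 → x2 = False → False = True
x2 ↔ (x5 → x2) = False ↔ True = False
(x2 ↔ (x5 → x2)) ↔ x2 = False ↔ False = True
¬((x2 ↔ (x5 → x2)) ↔ x2) = ¬True = False
x5 ∧ ¬((x2 ↔ (x5 → x2)) ↔ x2) = False ∧ False = False
(x5 ∧ ¬((x2 ↔ (x5 → x2)) ↔ x2)) ⊕ x2 = False ⊕ False = False
x2 ↔ x5 = False ↔ False = True
((x5 ∧ ¬((x2 ↔ (x5 → x2)) ↔ x2)) ⊕ x2) ∧ (x2 ↔ x5) = False ∧ True = False
x5 ↔ x2 = False ↔ False = True
¬(x5 ↔ x2) = ¬True = False
x2 ∨ ¬(x5 ↔ x2) = False ∨ False = False
(x2 ∨ ¬(x5 ↔ x2)) ⊕ x5 = False ⊕ False = False
x2 → x5 = False → False = True
x2 ⊕ (x2 → x5) = False ⊕ True = True
((x2 ∨ ¬(x5 ↔ x2)) ⊕ x5) ↔ (x2 ⊕ (x2 → x5)) = False ↔ True = False
(((x5 ∧ ¬((x2 ↔ (x5 → x2)) ↔ x2)) ⊕ x2) ∧ (x2 ↔ x5)) ⊕ (((x2 ∨ ¬(x5 ↔ x2)) ⊕ x5) ↔ (x2 ⊕ (x2 → x5))) = False ⊕ False = False

False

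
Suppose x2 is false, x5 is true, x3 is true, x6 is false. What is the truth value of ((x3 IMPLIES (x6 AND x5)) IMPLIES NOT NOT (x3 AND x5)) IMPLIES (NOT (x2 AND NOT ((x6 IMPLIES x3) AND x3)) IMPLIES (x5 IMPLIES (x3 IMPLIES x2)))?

x6 AND x5 = F AND T = F
x3 IMPLIES (x6 AND x5) = T IMPLIES F = F
x3 AND x5 = T AND T = T
NOT (x3 AND x5) = NOT T = F
NOT NOT (x3 AND x5) = NOT F = T
(x3 IMPLIES (x6 AND x5)) IMPLIES NOT NOT (x3 AND x5) = F IMPLIES T = T
x6 IMPLIES x3 = F IMPLIES T = T
(x6 IMPLIES x3) AND x3 = T AND T = T
NOT ((x6 IMPLIES x3) AND x3) = NOT T = F
x2 AND NOT ((x6 IMPLIES x3) AND x3) = F AND F = F
NOT (x2 AND NOT ((x6 IMPLIES x3) AND x3)) = NOT F = T
x3 IMPLIES x2 = T IMPLIES F = F
x5 IMPLIES (x3 IMPLIES x2) = T IMPLIES F = F
NOT (x2 AND NOT ((x6 IMPLIES x3) AND x3)) IMPLIES (x5 IMPLIES (x3 IMPLIES x2)) = T IMPLIES F = F
((x3 IMPLIES (x6 AND x5)) IMPLIES NOT NOT (x3 AND x5)) IMPLIES (NOT (x2 AND NOT ((x6 IMPLIES x3) AND x3)) IMPLIES (x5 IMPLIES (x3 IMPLIES x2))) = T IMPLIES F = F

F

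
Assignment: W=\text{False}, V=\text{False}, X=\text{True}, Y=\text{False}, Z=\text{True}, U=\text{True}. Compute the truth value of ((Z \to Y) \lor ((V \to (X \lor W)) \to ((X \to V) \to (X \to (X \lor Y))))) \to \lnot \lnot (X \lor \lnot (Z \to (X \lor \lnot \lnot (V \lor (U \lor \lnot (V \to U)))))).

\text{True}

Z \to Y = \text{True} \to \text{False} = \text{False}
X \lor W = \text{True} \lor \text{False} = \text{True}
V \to (X \lor W) = \text{False} \to \text{True} = \text{True}
X \to V = \text{True} \to \text{False} = \text{False}
X \lor Y = \text{True} \lor \text{False} = \text{True}
X \to (X \lor Y) = \text{True} \to \text{True} = \text{True}
(X \to V) \to (X \to (X \lor Y)) = \text{False} \to \text{True} = \text{True}
(V \to (X \lor W)) \to ((X \to V) \to (X \to (X \lor Y))) = \text{True} \to \text{True} = \text{True}
(Z \to Y) \lor ((V \to (X \lor W)) \to ((X \to V) \to (X \to (X \lor Y)))) = \text{False} \lor \text{True} = \text{True}
V \to U = \text{False} \to \text{True} = \text{True}
\lnot (V \to U) = \lnot \text{True} = \text{False}
U \lor \lnot (V \to U) = \text{True} \lor \text{False} = \text{True}
V \lor (U \lor \lnot (V \to U)) = \text{False} \lor \text{True} = \text{True}
\lnot (V \lor (U \lor \lnot (V \to U))) = \lnot \text{True} = \text{False}
\lnot \lnot (V \lor (U \lor \lnot (V \to U))) = \lnot \text{False} = \text{True}
X \lor \lnot \lnot (V \lor (U \lor \lnot (V \to U))) = \text{True} \lor \text{True} = \text{True}
Z \to (X \lor \lnot \lnot (V \lor (U \lor \lnot (V \to U)))) = \text{True} \to \text{True} = \text{True}
\lnot (Z \to (X \lor \lnot \lnot (V \lor (U \lor \lnot (V \to U))))) = \lnot \text{True} = \text{False}
X \lor \lnot (Z \to (X \lor \lnot \lnot (V \lor (U \lor \lnot (V \to U))))) = \text{True} \lor \text{False} = \text{True}
\lnot (X \lor \lnot (Z \to (X \lor \lnot \lnot (V \lor (U \lor \lnot (V \to U)))))) = \lnot \text{True} = \text{False}
\lnot \lnot (X \lor \lnot (Z \to (X \lor \lnot \lnot (V \lor (U \lor \lnot (V \to U)))))) = \lnot \text{False} = \text{True}
((Z \to Y) \lor ((V \to (X \lor W)) \to ((X \to V) \to (X \to (X \lor Y))))) \to \lnot \lnot (X \lor \lnot (Z \to (X \lor \lnot \lnot (V \lor (U \lor \lnot (V \to U)))))) = \text{True} \to \text{True} = \text{True}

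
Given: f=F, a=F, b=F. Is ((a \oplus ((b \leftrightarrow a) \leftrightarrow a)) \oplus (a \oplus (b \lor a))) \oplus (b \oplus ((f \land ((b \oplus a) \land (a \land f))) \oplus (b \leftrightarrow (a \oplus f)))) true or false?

Substituting f=F, a=F, b=F:
b \leftrightarrow a = F \leftrightarrow F = T
(b \leftrightarrow a) \leftrightarrow a = T \leftrightarrow F = F
a \oplus ((b \leftrightarrow a) \leftrightarrow a) = F \oplus F = F
b \lor a = F \lor F = F
a \oplus (b \lor a) = F \oplus F = F
(a \oplus ((b \leftrightarrow a) \leftrightarrow a)) \oplus (a \oplus (b \lor a)) = F \oplus F = F
b \oplus a = F \oplus F = F
a \land f = F \land F = F
(b \oplus a) \land (a \land f) = F \land F = F
f \land ((b \oplus a) \land (a \land f)) = F \land F = F
a \oplus f = F \oplus F = F
b \leftrightarrow (a \oplus f) = F \leftrightarrow F = T
(f \land ((b \oplus a) \land (a \land f))) \oplus (b \leftrightarrow (a \oplus f)) = F \oplus T = T
b \oplus ((f \land ((b \oplus a) \land (a \land f))) \oplus (b \leftrightarrow (a \oplus f))) = F \oplus T = T
((a \oplus ((b \leftrightarrow a) \leftrightarrow a)) \oplus (a \oplus (b \lor a))) \oplus (b \oplus ((f \land ((b \oplus a) \land (a \land f))) \oplus (b \leftrightarrow (a \oplus f)))) = F \oplus T = T

T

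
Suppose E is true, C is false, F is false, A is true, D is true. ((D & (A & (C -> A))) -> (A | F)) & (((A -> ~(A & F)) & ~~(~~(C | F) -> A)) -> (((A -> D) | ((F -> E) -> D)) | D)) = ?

C -> A = False -> True = True
A & (C -> A) = True & True = True
D & (A & (C -> A)) = True & True = True
A | F = True | False = True
(D & (A & (C -> A))) -> (A | F) = True -> True = True
A & F = True & False = False
~(A & F) = ~False = True
A -> ~(A & F) = True -> True = True
C | F = False | False = False
~(C | F) = ~False = True
~~(C | F) = ~True = False
~~(C | F) -> A = False -> True = True
~(~~(C | F) -> A) = ~True = False
~~(~~(C | F) -> A) = ~False = True
(A -> ~(A & F)) & ~~(~~(C | F) -> A) = True & True = True
A -> D = True -> True = True
F -> E = False -> True = True
(F -> E) -> D = True -> True = True
(A -> D) | ((F -> E) -> D) = True | True = True
((A -> D) | ((F -> E) -> D)) | D = True | True = True
((A -> ~(A & F)) & ~~(~~(C | F) -> A)) -> (((A -> D) | ((F -> E) -> D)) | D) = True -> True = True
((D & (A & (C -> A))) -> (A | F)) & (((A -> ~(A & F)) & ~~(~~(C | F) -> A)) -> (((A -> D) | ((F -> E) -> D)) | D)) = True & True = True

True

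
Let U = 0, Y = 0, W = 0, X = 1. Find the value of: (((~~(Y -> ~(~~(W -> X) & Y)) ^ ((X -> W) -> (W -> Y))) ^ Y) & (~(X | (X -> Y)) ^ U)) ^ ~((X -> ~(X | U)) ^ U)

1

W -> X = 0 -> 1 = 1
~(W -> X) = ~1 = 0
~~(W -> X) = ~0 = 1
~~(W -> X) & Y = 1 & 0 = 0
~(~~(W -> X) & Y) = ~0 = 1
Y -> ~(~~(W -> X) & Y) = 0 -> 1 = 1
~(Y -> ~(~~(W -> X) & Y)) = ~1 = 0
~~(Y -> ~(~~(W -> X) & Y)) = ~0 = 1
X -> W = 1 -> 0 = 0
W -> Y = 0 -> 0 = 1
(X -> W) -> (W -> Y) = 0 -> 1 = 1
~~(Y -> ~(~~(W -> X) & Y)) ^ ((X -> W) -> (W -> Y)) = 1 ^ 1 = 0
(~~(Y -> ~(~~(W -> X) & Y)) ^ ((X -> W) -> (W -> Y))) ^ Y = 0 ^ 0 = 0
X -> Y = 1 -> 0 = 0
X | (X -> Y) = 1 | 0 = 1
~(X | (X -> Y)) = ~1 = 0
~(X | (X -> Y)) ^ U = 0 ^ 0 = 0
((~~(Y -> ~(~~(W -> X) & Y)) ^ ((X -> W) -> (W -> Y))) ^ Y) & (~(X | (X -> Y)) ^ U) = 0 & 0 = 0
X | U = 1 | 0 = 1
~(X | U) = ~1 = 0
X -> ~(X | U) = 1 -> 0 = 0
(X -> ~(X | U)) ^ U = 0 ^ 0 = 0
~((X -> ~(X | U)) ^ U) = ~0 = 1
(((~~(Y -> ~(~~(W -> X) & Y)) ^ ((X -> W) -> (W -> Y))) ^ Y) & (~(X | (X -> Y)) ^ U)) ^ ~((X -> ~(X | U)) ^ U) = 0 ^ 1 = 1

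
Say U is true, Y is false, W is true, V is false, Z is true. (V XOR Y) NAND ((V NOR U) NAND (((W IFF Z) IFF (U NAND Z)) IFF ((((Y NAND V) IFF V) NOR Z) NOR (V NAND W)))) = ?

V XOR Y = False XOR False = False
V NOR U = False NOR True = False
W IFF Z = True IFF True = True
U NAND Z = True NAND True = False
(W IFF Z) IFF (U NAND Z) = True IFF False = False
Y NAND V = False NAND False = True
(Y NAND V) IFF V = True IFF False = False
((Y NAND V) IFF V) NOR Z = False NOR True = False
V NAND W = False NAND True = True
(((Y NAND V) IFF V) NOR Z) NOR (V NAND W) = False NOR True = False
((W IFF Z) IFF (U NAND Z)) IFF ((((Y NAND V) IFF V) NOR Z) NOR (V NAND W)) = False IFF False = True
(V NOR U) NAND (((W IFF Z) IFF (U NAND Z)) IFF ((((Y NAND V) IFF V) NOR Z) NOR (V NAND W))) = False NAND True = True
(V XOR Y) NAND ((V NOR U) NAND (((W IFF Z) IFF (U NAND Z)) IFF ((((Y NAND V) IFF V) NOR Z) NOR (V NAND W)))) = False NAND True = True

True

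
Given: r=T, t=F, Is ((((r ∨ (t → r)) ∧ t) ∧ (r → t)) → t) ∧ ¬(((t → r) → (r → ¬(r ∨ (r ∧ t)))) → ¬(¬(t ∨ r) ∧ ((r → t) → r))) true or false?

F

Substituting r=T, t=F:
t → r = F → T = T
r ∨ (t → r) = T ∨ T = T
(r ∨ (t → r)) ∧ t = T ∧ F = F
r → t = T → F = F
((r ∨ (t → r)) ∧ t) ∧ (r → t) = F ∧ F = F
(((r ∨ (t → r)) ∧ t) ∧ (r → t)) → t = F → F = T
t → r = F → T = T
r ∧ t = T ∧ F = F
r ∨ (r ∧ t) = T ∨ F = T
¬(r ∨ (r ∧ t)) = ¬T = F
r → ¬(r ∨ (r ∧ t)) = T → F = F
(t → r) → (r → ¬(r ∨ (r ∧ t))) = T → F = F
t ∨ r = F ∨ T = T
¬(t ∨ r) = ¬T = F
r → t = T → F = F
(r → t) → r = F → T = T
¬(t ∨ r) ∧ ((r → t) → r) = F ∧ T = F
¬(¬(t ∨ r) ∧ ((r → t) → r)) = ¬F = T
((t → r) → (r → ¬(r ∨ (r ∧ t)))) → ¬(¬(t ∨ r) ∧ ((r → t) → r)) = F → T = T
¬(((t → r) → (r → ¬(r ∨ (r ∧ t)))) → ¬(¬(t ∨ r) ∧ ((r → t) → r))) = ¬T = F
((((r ∨ (t → r)) ∧ t) ∧ (r → t)) → t) ∧ ¬(((t → r) → (r → ¬(r ∨ (r ∧ t)))) → ¬(¬(t ∨ r) ∧ ((r → t) → r))) = T ∧ F = F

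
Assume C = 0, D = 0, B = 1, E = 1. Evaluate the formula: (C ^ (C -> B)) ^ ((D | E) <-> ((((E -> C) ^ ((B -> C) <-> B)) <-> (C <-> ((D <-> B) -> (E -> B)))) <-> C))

C -> B = 0 -> 1 = 1
C ^ (C -> B) = 0 ^ 1 = 1
D | E = 0 | 1 = 1
E -> C = 1 -> 0 = 0
B -> C = 1 -> 0 = 0
(B -> C) <-> B = 0 <-> 1 = 0
(E -> C) ^ ((B -> C) <-> B) = 0 ^ 0 = 0
D <-> B = 0 <-> 1 = 0
E -> B = 1 -> 1 = 1
(D <-> B) -> (E -> B) = 0 -> 1 = 1
C <-> ((D <-> B) -> (E -> B)) = 0 <-> 1 = 0
((E -> C) ^ ((B -> C) <-> B)) <-> (C <-> ((D <-> B) -> (E -> B))) = 0 <-> 0 = 1
(((E -> C) ^ ((B -> C) <-> B)) <-> (C <-> ((D <-> B) -> (E -> B)))) <-> C = 1 <-> 0 = 0
(D | E) <-> ((((E -> C) ^ ((B -> C) <-> B)) <-> (C <-> ((D <-> B) -> (E -> B)))) <-> C) = 1 <-> 0 = 0
(C ^ (C -> B)) ^ ((D | E) <-> ((((E -> C) ^ ((B -> C) <-> B)) <-> (C <-> ((D <-> B) -> (E -> B)))) <-> C)) = 1 ^ 0 = 1

1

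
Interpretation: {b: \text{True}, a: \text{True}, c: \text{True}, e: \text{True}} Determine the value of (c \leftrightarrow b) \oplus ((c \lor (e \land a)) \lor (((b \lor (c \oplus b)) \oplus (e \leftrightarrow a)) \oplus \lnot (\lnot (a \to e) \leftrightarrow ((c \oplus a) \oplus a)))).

c \leftrightarrow b = \text{True} \leftrightarrow \text{True} = \text{True}
e \land a = \text{True} \land \text{True} = \text{True}
c \lor (e \land a) = \text{True} \lor \text{True} = \text{True}
c \oplus b = \text{True} \oplus \text{True} = \text{False}
b \lor (c \oplus b) = \text{True} \lor \text{False} = \text{True}
e \leftrightarrow a = \text{True} \leftrightarrow \text{True} = \text{True}
(b \lor (c \oplus b)) \oplus (e \leftrightarrow a) = \text{True} \oplus \text{True} = \text{False}
a \to e = \text{True} \to \text{True} = \text{True}
\lnot (a \to e) = \lnot \text{True} = \text{False}
c \oplus a = \text{True} \oplus \text{True} = \text{False}
(c \oplus a) \oplus a = \text{False} \oplus \text{True} = \text{True}
\lnot (a \to e) \leftrightarrow ((c \oplus a) \oplus a) = \text{False} \leftrightarrow \text{True} = \text{False}
\lnot (\lnot (a \to e) \leftrightarrow ((c \oplus a) \oplus a)) = \lnot \text{False} = \text{True}
((b \lor (c \oplus b)) \oplus (e \leftrightarrow a)) \oplus \lnot (\lnot (a \to e) \leftrightarrow ((c \oplus a) \oplus a)) = \text{False} \oplus \text{True} = \text{True}
(c \lor (e \land a)) \lor (((b \lor (c \oplus b)) \oplus (e \leftrightarrow a)) \oplus \lnot (\lnot (a \to e) \leftrightarrow ((c \oplus a) \oplus a))) = \text{True} \lor \text{True} = \text{True}
(c \leftrightarrow b) \oplus ((c \lor (e \land a)) \lor (((b \lor (c \oplus b)) \oplus (e \leftrightarrow a)) \oplus \lnot (\lnot (a \to e) \leftrightarrow ((c \oplus a) \oplus a)))) = \text{True} \oplus \text{True} = \text{False}

\text{False}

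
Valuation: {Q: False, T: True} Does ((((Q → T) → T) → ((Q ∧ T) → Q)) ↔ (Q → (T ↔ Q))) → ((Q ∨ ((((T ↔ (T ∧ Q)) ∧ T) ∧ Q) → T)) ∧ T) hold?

True

Q → T = False → True = True
(Q → T) → T = True → True = True
Q ∧ T = False ∧ True = False
(Q ∧ T) → Q = False → False = True
((Q → T) → T) → ((Q ∧ T) → Q) = True → True = True
T ↔ Q = True ↔ False = False
Q → (T ↔ Q) = False → False = True
(((Q → T) → T) → ((Q ∧ T) → Q)) ↔ (Q → (T ↔ Q)) = True ↔ True = True
T ∧ Q = True ∧ False = False
T ↔ (T ∧ Q) = True ↔ False = False
(T ↔ (T ∧ Q)) ∧ T = False ∧ True = False
((T ↔ (T ∧ Q)) ∧ T) ∧ Q = False ∧ False = False
(((T ↔ (T ∧ Q)) ∧ T) ∧ Q) → T = False → True = True
Q ∨ ((((T ↔ (T ∧ Q)) ∧ T) ∧ Q) → T) = False ∨ True = True
(Q ∨ ((((T ↔ (T ∧ Q)) ∧ T) ∧ Q) → T)) ∧ T = True ∧ True = True
((((Q → T) → T) → ((Q ∧ T) → Q)) ↔ (Q → (T ↔ Q))) → ((Q ∨ ((((T ↔ (T ∧ Q)) ∧ T) ∧ Q) → T)) ∧ T) = True → True = True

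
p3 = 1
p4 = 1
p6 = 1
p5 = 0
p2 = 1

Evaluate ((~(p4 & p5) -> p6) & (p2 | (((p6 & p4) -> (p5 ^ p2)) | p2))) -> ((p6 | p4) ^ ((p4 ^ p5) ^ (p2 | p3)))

Substituting p3=1, p4=1, p6=1, p5=0, p2=1:
p4 & p5 = 1 & 0 = 0
~(p4 & p5) = ~0 = 1
~(p4 & p5) -> p6 = 1 -> 1 = 1
p6 & p4 = 1 & 1 = 1
p5 ^ p2 = 0 ^ 1 = 1
(p6 & p4) -> (p5 ^ p2) = 1 -> 1 = 1
((p6 & p4) -> (p5 ^ p2)) | p2 = 1 | 1 = 1
p2 | (((p6 & p4) -> (p5 ^ p2)) | p2) = 1 | 1 = 1
(~(p4 & p5) -> p6) & (p2 | (((p6 & p4) -> (p5 ^ p2)) | p2)) = 1 & 1 = 1
p6 | p4 = 1 | 1 = 1
p4 ^ p5 = 1 ^ 0 = 1
p2 | p3 = 1 | 1 = 1
(p4 ^ p5) ^ (p2 | p3) = 1 ^ 1 = 0
(p6 | p4) ^ ((p4 ^ p5) ^ (p2 | p3)) = 1 ^ 0 = 1
((~(p4 & p5) -> p6) & (p2 | (((p6 & p4) -> (p5 ^ p2)) | p2))) -> ((p6 | p4) ^ ((p4 ^ p5) ^ (p2 | p3))) = 1 -> 1 = 1

1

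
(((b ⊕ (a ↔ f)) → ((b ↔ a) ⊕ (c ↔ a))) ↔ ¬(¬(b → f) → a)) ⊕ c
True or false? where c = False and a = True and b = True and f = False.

False

a ↔ f = True ↔ False = False
b ⊕ (a ↔ f) = True ⊕ False = True
b ↔ a = True ↔ True = True
c ↔ a = False ↔ True = False
(b ↔ a) ⊕ (c ↔ a) = True ⊕ False = True
(b ⊕ (a ↔ f)) → ((b ↔ a) ⊕ (c ↔ a)) = True → True = True
b → f = True → False = False
¬(b → f) = ¬False = True
¬(b → f) → a = True → True = True
¬(¬(b → f) → a) = ¬True = False
((b ⊕ (a ↔ f)) → ((b ↔ a) ⊕ (c ↔ a))) ↔ ¬(¬(b → f) → a) = True ↔ False = False
(((b ⊕ (a ↔ f)) → ((b ↔ a) ⊕ (c ↔ a))) ↔ ¬(¬(b → f) → a)) ⊕ c = False ⊕ False = False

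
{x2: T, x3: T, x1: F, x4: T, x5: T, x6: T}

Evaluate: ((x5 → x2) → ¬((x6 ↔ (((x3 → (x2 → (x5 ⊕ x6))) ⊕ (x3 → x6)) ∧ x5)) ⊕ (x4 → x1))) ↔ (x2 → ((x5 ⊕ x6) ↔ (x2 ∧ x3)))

x5 → x2 = T → T = T
x5 ⊕ x6 = T ⊕ T = F
x2 → (x5 ⊕ x6) = T → F = F
x3 → (x2 → (x5 ⊕ x6)) = T → F = F
x3 → x6 = T → T = T
(x3 → (x2 → (x5 ⊕ x6))) ⊕ (x3 → x6) = F ⊕ T = T
((x3 → (x2 → (x5 ⊕ x6))) ⊕ (x3 → x6)) ∧ x5 = T ∧ T = T
x6 ↔ (((x3 → (x2 → (x5 ⊕ x6))) ⊕ (x3 → x6)) ∧ x5) = T ↔ T = T
x4 → x1 = T → F = F
(x6 ↔ (((x3 → (x2 → (x5 ⊕ x6))) ⊕ (x3 → x6)) ∧ x5)) ⊕ (x4 → x1) = T ⊕ F = T
¬((x6 ↔ (((x3 → (x2 → (x5 ⊕ x6))) ⊕ (x3 → x6)) ∧ x5)) ⊕ (x4 → x1)) = ¬T = F
(x5 → x2) → ¬((x6 ↔ (((x3 → (x2 → (x5 ⊕ x6))) ⊕ (x3 → x6)) ∧ x5)) ⊕ (x4 → x1)) = T → F = F
x5 ⊕ x6 = T ⊕ T = F
x2 ∧ x3 = T ∧ T = T
(x5 ⊕ x6) ↔ (x2 ∧ x3) = F ↔ T = F
x2 → ((x5 ⊕ x6) ↔ (x2 ∧ x3)) = T → F = F
((x5 → x2) → ¬((x6 ↔ (((x3 → (x2 → (x5 ⊕ x6))) ⊕ (x3 → x6)) ∧ x5)) ⊕ (x4 → x1))) ↔ (x2 → ((x5 ⊕ x6) ↔ (x2 ∧ x3))) = F ↔ F = T

T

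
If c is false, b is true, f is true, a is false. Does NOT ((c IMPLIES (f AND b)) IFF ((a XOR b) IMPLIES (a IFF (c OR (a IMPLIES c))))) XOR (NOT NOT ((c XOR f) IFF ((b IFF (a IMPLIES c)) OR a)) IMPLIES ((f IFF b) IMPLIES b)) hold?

false

Substituting c=false, b=true, f=true, a=false:
f AND b = true AND true = true
c IMPLIES (f AND b) = false IMPLIES true = true
a XOR b = false XOR true = true
a IMPLIES c = false IMPLIES false = true
c OR (a IMPLIES c) = false OR true = true
a IFF (c OR (a IMPLIES c)) = false IFF true = false
(a XOR b) IMPLIES (a IFF (c OR (a IMPLIES c))) = true IMPLIES false = false
(c IMPLIES (f AND b)) IFF ((a XOR b) IMPLIES (a IFF (c OR (a IMPLIES c)))) = true IFF false = false
NOT ((c IMPLIES (f AND b)) IFF ((a XOR b) IMPLIES (a IFF (c OR (a IMPLIES c))))) = NOT false = true
c XOR f = false XOR true = true
a IMPLIES c = false IMPLIES false = true
b IFF (a IMPLIES c) = true IFF true = true
(b IFF (a IMPLIES c)) OR a = true OR false = true
(c XOR f) IFF ((b IFF (a IMPLIES c)) OR a) = true IFF true = true
NOT ((c XOR f) IFF ((b IFF (a IMPLIES c)) OR a)) = NOT true = false
NOT NOT ((c XOR f) IFF ((b IFF (a IMPLIES c)) OR a)) = NOT false = true
f IFF b = true IFF true = true
(f IFF b) IMPLIES b = true IMPLIES true = true
NOT NOT ((c XOR f) IFF ((b IFF (a IMPLIES c)) OR a)) IMPLIES ((f IFF b) IMPLIES b) = true IMPLIES true = true
NOT ((c IMPLIES (f AND b)) IFF ((a XOR b) IMPLIES (a IFF (c OR (a IMPLIES c))))) XOR (NOT NOT ((c XOR f) IFF ((b IFF (a IMPLIES c)) OR a)) IMPLIES ((f IFF b) IMPLIES b)) = true XOR true = false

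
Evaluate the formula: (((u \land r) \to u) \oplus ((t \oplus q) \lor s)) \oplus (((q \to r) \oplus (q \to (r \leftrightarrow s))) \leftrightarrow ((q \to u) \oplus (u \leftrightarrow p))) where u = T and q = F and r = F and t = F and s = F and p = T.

F

u \land r = T \land F = F
(u \land r) \to u = F \to T = T
t \oplus q = F \oplus F = F
(t \oplus q) \lor s = F \lor F = F
((u \land r) \to u) \oplus ((t \oplus q) \lor s) = T \oplus F = T
q \to r = F \to F = T
r \leftrightarrow s = F \leftrightarrow F = T
q \to (r \leftrightarrow s) = F \to T = T
(q \to r) \oplus (q \to (r \leftrightarrow s)) = T \oplus T = F
q \to u = F \to T = T
u \leftrightarrow p = T \leftrightarrow T = T
(q \to u) \oplus (u \leftrightarrow p) = T \oplus T = F
((q \to r) \oplus (q \to (r \leftrightarrow s))) \leftrightarrow ((q \to u) \oplus (u \leftrightarrow p)) = F \leftrightarrow F = T
(((u \land r) \to u) \oplus ((t \oplus q) \lor s)) \oplus (((q \to r) \oplus (q \to (r \leftrightarrow s))) \leftrightarrow ((q \to u) \oplus (u \leftrightarrow p))) = T \oplus T = F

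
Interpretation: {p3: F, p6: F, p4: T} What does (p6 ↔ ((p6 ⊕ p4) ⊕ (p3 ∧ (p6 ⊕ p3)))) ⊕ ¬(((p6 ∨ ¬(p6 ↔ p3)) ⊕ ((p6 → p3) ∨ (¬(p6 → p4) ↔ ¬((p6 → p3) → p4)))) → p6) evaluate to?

T

p6 ⊕ p4 = F ⊕ T = T
p6 ⊕ p3 = F ⊕ F = F
p3 ∧ (p6 ⊕ p3) = F ∧ F = F
(p6 ⊕ p4) ⊕ (p3 ∧ (p6 ⊕ p3)) = T ⊕ F = T
p6 ↔ ((p6 ⊕ p4) ⊕ (p3 ∧ (p6 ⊕ p3))) = F ↔ T = F
p6 ↔ p3 = F ↔ F = T
¬(p6 ↔ p3) = ¬T = F
p6 ∨ ¬(p6 ↔ p3) = F ∨ F = F
p6 → p3 = F → F = T
p6 → p4 = F → T = T
¬(p6 → p4) = ¬T = F
p6 → p3 = F → F = T
(p6 → p3) → p4 = T → T = T
¬((p6 → p3) → p4) = ¬T = F
¬(p6 → p4) ↔ ¬((p6 → p3) → p4) = F ↔ F = T
(p6 → p3) ∨ (¬(p6 → p4) ↔ ¬((p6 → p3) → p4)) = T ∨ T = T
(p6 ∨ ¬(p6 ↔ p3)) ⊕ ((p6 → p3) ∨ (¬(p6 → p4) ↔ ¬((p6 → p3) → p4))) = F ⊕ T = T
((p6 ∨ ¬(p6 ↔ p3)) ⊕ ((p6 → p3) ∨ (¬(p6 → p4) ↔ ¬((p6 → p3) → p4)))) → p6 = T → F = F
¬(((p6 ∨ ¬(p6 ↔ p3)) ⊕ ((p6 → p3) ∨ (¬(p6 → p4) ↔ ¬((p6 → p3) → p4)))) → p6) = ¬F = T
(p6 ↔ ((p6 ⊕ p4) ⊕ (p3 ∧ (p6 ⊕ p3)))) ⊕ ¬(((p6 ∨ ¬(p6 ↔ p3)) ⊕ ((p6 → p3) ∨ (¬(p6 → p4) ↔ ¬((p6 → p3) → p4)))) → p6) = F ⊕ T = T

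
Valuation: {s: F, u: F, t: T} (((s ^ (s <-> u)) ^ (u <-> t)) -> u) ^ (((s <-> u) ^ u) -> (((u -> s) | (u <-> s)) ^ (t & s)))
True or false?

s <-> u = F <-> F = T
s ^ (s <-> u) = F ^ T = T
u <-> t = F <-> T = F
(s ^ (s <-> u)) ^ (u <-> t) = T ^ F = T
((s ^ (s <-> u)) ^ (u <-> t)) -> u = T -> F = F
s <-> u = F <-> F = T
(s <-> u) ^ u = T ^ F = T
u -> s = F -> F = T
u <-> s = F <-> F = T
(u -> s) | (u <-> s) = T | T = T
t & s = T & F = F
((u -> s) | (u <-> s)) ^ (t & s) = T ^ F = T
((s <-> u) ^ u) -> (((u -> s) | (u <-> s)) ^ (t & s)) = T -> T = T
(((s ^ (s <-> u)) ^ (u <-> t)) -> u) ^ (((s <-> u) ^ u) -> (((u -> s) | (u <-> s)) ^ (t & s))) = F ^ T = T

T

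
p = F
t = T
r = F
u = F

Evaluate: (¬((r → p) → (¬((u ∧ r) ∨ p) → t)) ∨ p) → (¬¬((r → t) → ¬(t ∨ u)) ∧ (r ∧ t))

r → p = F → F = T
u ∧ r = F ∧ F = F
(u ∧ r) ∨ p = F ∨ F = F
¬((u ∧ r) ∨ p) = ¬F = T
¬((u ∧ r) ∨ p) → t = T → T = T
(r → p) → (¬((u ∧ r) ∨ p) → t) = T → T = T
¬((r → p) → (¬((u ∧ r) ∨ p) → t)) = ¬T = F
¬((r → p) → (¬((u ∧ r) ∨ p) → t)) ∨ p = F ∨ F = F
r → t = F → T = T
t ∨ u = T ∨ F = T
¬(t ∨ u) = ¬T = F
(r → t) → ¬(t ∨ u) = T → F = F
¬((r → t) → ¬(t ∨ u)) = ¬F = T
¬¬((r → t) → ¬(t ∨ u)) = ¬T = F
r ∧ t = F ∧ T = F
¬¬((r → t) → ¬(t ∨ u)) ∧ (r ∧ t) = F ∧ F = F
(¬((r → p) → (¬((u ∧ r) ∨ p) → t)) ∨ p) → (¬¬((r → t) → ¬(t ∨ u)) ∧ (r ∧ t)) = F → F = T

T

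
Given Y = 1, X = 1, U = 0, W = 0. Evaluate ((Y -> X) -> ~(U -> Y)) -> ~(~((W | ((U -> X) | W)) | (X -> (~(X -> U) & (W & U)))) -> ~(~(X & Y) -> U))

Y -> X = 1 -> 1 = 1
U -> Y = 0 -> 1 = 1
~(U -> Y) = ~1 = 0
(Y -> X) -> ~(U -> Y) = 1 -> 0 = 0
U -> X = 0 -> 1 = 1
(U -> X) | W = 1 | 0 = 1
W | ((U -> X) | W) = 0 | 1 = 1
X -> U = 1 -> 0 = 0
~(X -> U) = ~0 = 1
W & U = 0 & 0 = 0
~(X -> U) & (W & U) = 1 & 0 = 0
X -> (~(X -> U) & (W & U)) = 1 -> 0 = 0
(W | ((U -> X) | W)) | (X -> (~(X -> U) & (W & U))) = 1 | 0 = 1
~((W | ((U -> X) | W)) | (X -> (~(X -> U) & (W & U)))) = ~1 = 0
X & Y = 1 & 1 = 1
~(X & Y) = ~1 = 0
~(X & Y) -> U = 0 -> 0 = 1
~(~(X & Y) -> U) = ~1 = 0
~((W | ((U -> X) | W)) | (X -> (~(X -> U) & (W & U)))) -> ~(~(X & Y) -> U) = 0 -> 0 = 1
~(~((W | ((U -> X) | W)) | (X -> (~(X -> U) & (W & U)))) -> ~(~(X & Y) -> U)) = ~1 = 0
((Y -> X) -> ~(U -> Y)) -> ~(~((W | ((U -> X) | W)) | (X -> (~(X -> U) & (W & U)))) -> ~(~(X & Y) -> U)) = 0 -> 0 = 1

1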